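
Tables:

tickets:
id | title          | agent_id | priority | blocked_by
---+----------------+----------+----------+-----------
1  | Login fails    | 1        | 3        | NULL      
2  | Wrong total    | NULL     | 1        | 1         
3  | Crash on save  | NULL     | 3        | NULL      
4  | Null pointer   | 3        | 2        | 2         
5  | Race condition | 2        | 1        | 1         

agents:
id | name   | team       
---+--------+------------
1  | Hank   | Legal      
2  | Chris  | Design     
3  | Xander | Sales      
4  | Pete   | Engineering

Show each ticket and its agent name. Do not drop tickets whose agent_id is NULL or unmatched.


LEFT JOIN keeps every row from tickets (the left table); where agent_id has no match in agents, the agent columns become NULL. Walk through each ticket:
  - ticket 1 (Login fails): agent_id=1 -> matches Hank
  - ticket 2 (Wrong total): agent_id=NULL, no match -> kept with NULL
  - ticket 3 (Crash on save): agent_id=NULL, no match -> kept with NULL
  - ticket 4 (Null pointer): agent_id=3 -> matches Xander
  - ticket 5 (Race condition): agent_id=2 -> matches Chris
All 5 rows appear; 2 have NULL agent.

SQL:
SELECT a.title, b.name AS agent
FROM tickets a
LEFT JOIN agents b ON a.agent_id = b.id

Result:
title          | agent 
---------------+-------
Login fails    | Hank  
Wrong total    | NULL  
Crash on save  | NULL  
Null pointer   | Xander
Race condition | Chris 


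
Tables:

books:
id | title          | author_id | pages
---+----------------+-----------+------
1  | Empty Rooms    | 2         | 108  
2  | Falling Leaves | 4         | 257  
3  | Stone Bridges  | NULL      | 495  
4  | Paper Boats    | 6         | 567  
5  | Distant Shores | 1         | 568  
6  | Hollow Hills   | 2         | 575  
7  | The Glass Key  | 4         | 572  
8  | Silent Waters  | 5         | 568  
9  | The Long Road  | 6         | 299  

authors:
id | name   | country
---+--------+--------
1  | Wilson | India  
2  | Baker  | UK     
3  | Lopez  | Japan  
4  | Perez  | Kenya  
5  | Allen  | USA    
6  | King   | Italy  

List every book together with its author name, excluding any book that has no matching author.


INNER JOIN keeps only books rows whose author_id matches an id in authors. Walk through each book:
  - book 1 (Empty Rooms): author_id=2 -> matches Baker
  - book 2 (Falling Leaves): author_id=4 -> matches Perez
  - book 3 (Stone Bridges): author_id=NULL, no match -> dropped
  - book 4 (Paper Boats): author_id=6 -> matches King
  - book 5 (Distant Shores): author_id=1 -> matches Wilson
  - book 6 (Hollow Hills): author_id=2 -> matches Baker
  - book 7 (The Glass Key): author_id=4 -> matches Perez
  - book 8 (Silent Waters): author_id=5 -> matches Allen
  - book 9 (The Long Road): author_id=6 -> matches King
So 1 of 9 rows is dropped.

SQL:
SELECT a.title, b.name AS author
FROM books a
INNER JOIN authors b ON a.author_id = b.id

Result:
title          | author
---------------+-------
Empty Rooms    | Baker 
Falling Leaves | Perez 
Paper Boats    | King  
Distant Shores | Wilson
Hollow Hills   | Baker 
The Glass Key  | Perez 
Silent Waters  | Allen 
The Long Road  | King  


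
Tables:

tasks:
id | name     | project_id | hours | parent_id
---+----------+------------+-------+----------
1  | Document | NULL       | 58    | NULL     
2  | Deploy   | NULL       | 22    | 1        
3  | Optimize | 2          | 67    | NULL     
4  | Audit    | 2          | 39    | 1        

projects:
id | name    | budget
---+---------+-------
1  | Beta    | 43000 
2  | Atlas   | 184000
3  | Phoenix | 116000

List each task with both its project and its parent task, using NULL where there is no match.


Two LEFT JOINs from the same base table tasks: one to projects via project_id, one to tasks itself via parent_id. Both are LEFT so every task is preserved.
Match against projects:
  - task 1 (Document): project_id=NULL, no match -> kept with NULL
  - task 2 (Deploy): project_id=NULL, no match -> kept with NULL
  - task 3 (Optimize): project_id=2 -> matches Atlas
  - task 4 (Audit): project_id=2 -> matches Atlas
Match against tasks (self):
  - task 1 (Document): parent_id=NULL -> NULL
  - task 2 (Deploy): parent_id=1 -> Document
  - task 3 (Optimize): parent_id=NULL -> NULL
  - task 4 (Audit): parent_id=1 -> Document

SQL:
SELECT a.name, b.name AS project, c.name AS parent
FROM tasks a
LEFT JOIN projects b ON a.project_id = b.id
LEFT JOIN tasks c ON a.parent_id = c.id

Result:
name     | project | parent  
---------+---------+---------
Document | NULL    | NULL    
Deploy   | NULL    | Document
Optimize | Atlas   | NULL    
Audit    | Atlas   | Document


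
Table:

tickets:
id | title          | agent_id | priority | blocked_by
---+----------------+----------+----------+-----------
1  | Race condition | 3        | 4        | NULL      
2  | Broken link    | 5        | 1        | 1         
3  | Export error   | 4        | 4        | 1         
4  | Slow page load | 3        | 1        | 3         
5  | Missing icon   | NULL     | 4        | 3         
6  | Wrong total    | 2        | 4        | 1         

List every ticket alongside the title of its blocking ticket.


This is a self-join: tickets is joined to a second copy of itself, matching each row's blocked_by to another row's id. Use LEFT JOIN so rows with blocked_by=NULL are kept.
  - ticket 1 (Race condition): blocked_by=NULL -> NULL
  - ticket 2 (Broken link): blocked_by=1 -> Race condition
  - ticket 3 (Export error): blocked_by=1 -> Race condition
  - ticket 4 (Slow page load): blocked_by=3 -> Export error
  - ticket 5 (Missing icon): blocked_by=3 -> Export error
  - ticket 6 (Wrong total): blocked_by=1 -> Race condition

SQL:
SELECT a.title AS item, b.title AS blocked_by
FROM tickets a
LEFT JOIN tickets b ON a.blocked_by = b.id

Result:
item           | blocked_by    
---------------+---------------
Race condition | NULL          
Broken link    | Race condition
Export error   | Race condition
Slow page load | Export error  
Missing icon   | Export error  
Wrong total    | Race condition


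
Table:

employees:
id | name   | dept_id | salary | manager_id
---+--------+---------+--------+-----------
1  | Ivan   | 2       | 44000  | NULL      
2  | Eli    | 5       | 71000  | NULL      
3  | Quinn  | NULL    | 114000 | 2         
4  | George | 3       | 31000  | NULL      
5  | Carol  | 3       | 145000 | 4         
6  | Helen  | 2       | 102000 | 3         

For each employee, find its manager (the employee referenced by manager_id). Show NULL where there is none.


This is a self-join: employees is joined to a second copy of itself, matching each row's manager_id to another row's id. Use LEFT JOIN so rows with manager_id=NULL are kept.
  - employee 1 (Ivan): manager_id=NULL -> NULL
  - employee 2 (Eli): manager_id=NULL -> NULL
  - employee 3 (Quinn): manager_id=2 -> Eli
  - employee 4 (George): manager_id=NULL -> NULL
  - employee 5 (Carol): manager_id=4 -> George
  - employee 6 (Helen): manager_id=3 -> Quinn

SQL:
SELECT a.name AS item, b.name AS manager
FROM employees a
LEFT JOIN employees b ON a.manager_id = b.id

Result:
item   | manager
-------+--------
Ivan   | NULL   
Eli    | NULL   
Quinn  | Eli    
George | NULL   
Carol  | George 
Helen  | Quinn  


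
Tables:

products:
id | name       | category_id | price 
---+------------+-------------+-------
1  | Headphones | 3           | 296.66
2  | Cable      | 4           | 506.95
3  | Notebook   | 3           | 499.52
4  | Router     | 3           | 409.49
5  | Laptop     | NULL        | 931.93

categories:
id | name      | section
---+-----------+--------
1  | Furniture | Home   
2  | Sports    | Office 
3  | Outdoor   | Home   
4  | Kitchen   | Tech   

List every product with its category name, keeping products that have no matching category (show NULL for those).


LEFT JOIN keeps every row from products (the left table); where category_id has no match in categories, the category columns become NULL. Walk through each product:
  - product 1 (Headphones): category_id=3 -> matches Outdoor
  - product 2 (Cable): category_id=4 -> matches Kitchen
  - product 3 (Notebook): category_id=3 -> matches Outdoor
  - product 4 (Router): category_id=3 -> matches Outdoor
  - product 5 (Laptop): category_id=NULL, no match -> kept with NULL
All 5 rows appear; 1 has NULL category.

SQL:
SELECT a.name, b.name AS category
FROM products a
LEFT JOIN categories b ON a.category_id = b.id

Result:
name       | category
-----------+---------
Headphones | Outdoor 
Cable      | Kitchen 
Notebook   | Outdoor 
Router     | Outdoor 
Laptop     | NULL    


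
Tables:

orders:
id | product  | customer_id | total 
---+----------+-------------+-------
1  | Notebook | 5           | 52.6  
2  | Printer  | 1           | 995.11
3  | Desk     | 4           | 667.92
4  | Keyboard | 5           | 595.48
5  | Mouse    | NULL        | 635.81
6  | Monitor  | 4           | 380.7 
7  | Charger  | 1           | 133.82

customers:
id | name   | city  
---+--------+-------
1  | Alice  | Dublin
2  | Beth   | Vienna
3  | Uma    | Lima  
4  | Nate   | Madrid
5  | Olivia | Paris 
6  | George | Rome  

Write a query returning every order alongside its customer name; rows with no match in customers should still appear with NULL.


LEFT JOIN keeps every row from orders (the left table); where customer_id has no match in customers, the customer columns become NULL. Walk through each order:
  - order 1 (Notebook): customer_id=5 -> matches Olivia
  - order 2 (Printer): customer_id=1 -> matches Alice
  - order 3 (Desk): customer_id=4 -> matches Nate
  - order 4 (Keyboard): customer_id=5 -> matches Olivia
  - order 5 (Mouse): customer_id=NULL, no match -> kept with NULL
  - order 6 (Monitor): customer_id=4 -> matches Nate
  - order 7 (Charger): customer_id=1 -> matches Alice
All 7 rows appear; 1 has NULL customer.

SQL:
SELECT a.product, b.name AS customer
FROM orders a
LEFT JOIN customers b ON a.customer_id = b.id

Result:
product  | customer
---------+---------
Notebook | Olivia  
Printer  | Alice   
Desk     | Nate    
Keyboard | Olivia  
Mouse    | NULL    
Monitor  | Nate    
Charger  | Alice   


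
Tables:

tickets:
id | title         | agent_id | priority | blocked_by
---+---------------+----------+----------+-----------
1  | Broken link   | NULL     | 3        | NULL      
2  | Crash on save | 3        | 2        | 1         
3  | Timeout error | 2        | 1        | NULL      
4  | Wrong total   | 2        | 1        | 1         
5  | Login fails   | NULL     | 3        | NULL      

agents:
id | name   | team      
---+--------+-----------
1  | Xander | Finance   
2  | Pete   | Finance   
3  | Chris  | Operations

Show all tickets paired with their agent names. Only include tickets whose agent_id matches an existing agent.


INNER JOIN keeps only tickets rows whose agent_id matches an id in agents. Walk through each ticket:
  - ticket 1 (Broken link): agent_id=NULL, no match -> dropped
  - ticket 2 (Crash on save): agent_id=3 -> matches Chris
  - ticket 3 (Timeout error): agent_id=2 -> matches Pete
  - ticket 4 (Wrong total): agent_id=2 -> matches Pete
  - ticket 5 (Login fails): agent_id=NULL, no match -> dropped
So 2 of 5 rows are dropped.

SQL:
SELECT a.title, b.name AS agent
FROM tickets a
INNER JOIN agents b ON a.agent_id = b.id

Result:
title         | agent
--------------+------
Crash on save | Chris
Timeout error | Pete 
Wrong total   | Pete 


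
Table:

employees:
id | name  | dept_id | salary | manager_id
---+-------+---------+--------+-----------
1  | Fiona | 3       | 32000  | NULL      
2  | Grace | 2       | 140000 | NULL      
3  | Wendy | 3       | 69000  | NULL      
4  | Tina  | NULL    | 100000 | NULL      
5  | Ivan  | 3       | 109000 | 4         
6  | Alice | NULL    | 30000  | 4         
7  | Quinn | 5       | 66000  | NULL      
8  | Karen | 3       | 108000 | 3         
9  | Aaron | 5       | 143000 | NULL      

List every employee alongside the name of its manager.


This is a self-join: employees is joined to a second copy of itself, matching each row's manager_id to another row's id. Use LEFT JOIN so rows with manager_id=NULL are kept.
  - employee 1 (Fiona): manager_id=NULL -> NULL
  - employee 2 (Grace): manager_id=NULL -> NULL
  - employee 3 (Wendy): manager_id=NULL -> NULL
  - employee 4 (Tina): manager_id=NULL -> NULL
  - employee 5 (Ivan): manager_id=4 -> Tina
  - employee 6 (Alice): manager_id=4 -> Tina
  - employee 7 (Quinn): manager_id=NULL -> NULL
  - employee 8 (Karen): manager_id=3 -> Wendy
  - employee 9 (Aaron): manager_id=NULL -> NULL

SQL:
SELECT a.name AS item, b.name AS manager
FROM employees a
LEFT JOIN employees b ON a.manager_id = b.id

Result:
item  | manager
------+--------
Fiona | NULL   
Grace | NULL   
Wendy | NULL   
Tina  | NULL   
Ivan  | Tina   
Alice | Tina   
Quinn | NULL   
Karen | Wendy  
Aaron | NULL   


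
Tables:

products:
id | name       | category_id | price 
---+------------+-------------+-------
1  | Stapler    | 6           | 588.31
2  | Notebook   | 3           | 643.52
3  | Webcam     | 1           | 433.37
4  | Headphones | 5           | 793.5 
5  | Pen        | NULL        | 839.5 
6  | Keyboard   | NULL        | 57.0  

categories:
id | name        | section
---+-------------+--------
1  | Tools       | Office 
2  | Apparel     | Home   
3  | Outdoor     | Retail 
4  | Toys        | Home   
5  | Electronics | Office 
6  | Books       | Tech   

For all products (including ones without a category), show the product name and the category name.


LEFT JOIN keeps every row from products (the left table); where category_id has no match in categories, the category columns become NULL. Walk through each product:
  - product 1 (Stapler): category_id=6 -> matches Books
  - product 2 (Notebook): category_id=3 -> matches Outdoor
  - product 3 (Webcam): category_id=1 -> matches Tools
  - product 4 (Headphones): category_id=5 -> matches Electronics
  - product 5 (Pen): category_id=NULL, no match -> kept with NULL
  - product 6 (Keyboard): category_id=NULL, no match -> kept with NULL
All 6 rows appear; 2 have NULL category.

SQL:
SELECT a.name, b.name AS category
FROM products a
LEFT JOIN categories b ON a.category_id = b.id

Result:
name       | category   
-----------+------------
Stapler    | Books      
Notebook   | Outdoor    
Webcam     | Tools      
Headphones | Electronics
Pen        | NULL       
Keyboard   | NULL       


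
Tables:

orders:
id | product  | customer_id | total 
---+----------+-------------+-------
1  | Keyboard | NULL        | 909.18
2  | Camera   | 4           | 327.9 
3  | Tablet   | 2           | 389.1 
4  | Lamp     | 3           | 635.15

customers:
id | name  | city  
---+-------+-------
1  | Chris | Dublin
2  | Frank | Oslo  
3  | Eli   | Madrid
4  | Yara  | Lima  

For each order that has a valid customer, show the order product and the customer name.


INNER JOIN keeps only orders rows whose customer_id matches an id in customers. Walk through each order:
  - order 1 (Keyboard): customer_id=NULL, no match -> dropped
  - order 2 (Camera): customer_id=4 -> matches Yara
  - order 3 (Tablet): customer_id=2 -> matches Frank
  - order 4 (Lamp): customer_id=3 -> matches Eli
So 1 of 4 rows is dropped.

SQL:
SELECT a.product, b.name AS customer
FROM orders a
INNER JOIN customers b ON a.customer_id = b.id

Result:
product | customer
--------+---------
Camera  | Yara    
Tablet  | Frank   
Lamp    | Eli     


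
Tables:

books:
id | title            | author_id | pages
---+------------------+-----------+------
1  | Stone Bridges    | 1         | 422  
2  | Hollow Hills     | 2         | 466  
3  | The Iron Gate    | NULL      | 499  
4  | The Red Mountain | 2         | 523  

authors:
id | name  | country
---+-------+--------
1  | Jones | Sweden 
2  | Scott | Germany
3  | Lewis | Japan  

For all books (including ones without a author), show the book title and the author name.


LEFT JOIN keeps every row from books (the left table); where author_id has no match in authors, the author columns become NULL. Walk through each book:
  - book 1 (Stone Bridges): author_id=1 -> matches Jones
  - book 2 (Hollow Hills): author_id=2 -> matches Scott
  - book 3 (The Iron Gate): author_id=NULL, no match -> kept with NULL
  - book 4 (The Red Mountain): author_id=2 -> matches Scott
All 4 rows appear; 1 has NULL author.

SQL:
SELECT a.title, b.name AS author
FROM books a
LEFT JOIN authors b ON a.author_id = b.id

Result:
title            | author
-----------------+-------
Stone Bridges    | Jones 
Hollow Hills     | Scott 
The Iron Gate    | NULL  
The Red Mountain | Scott 


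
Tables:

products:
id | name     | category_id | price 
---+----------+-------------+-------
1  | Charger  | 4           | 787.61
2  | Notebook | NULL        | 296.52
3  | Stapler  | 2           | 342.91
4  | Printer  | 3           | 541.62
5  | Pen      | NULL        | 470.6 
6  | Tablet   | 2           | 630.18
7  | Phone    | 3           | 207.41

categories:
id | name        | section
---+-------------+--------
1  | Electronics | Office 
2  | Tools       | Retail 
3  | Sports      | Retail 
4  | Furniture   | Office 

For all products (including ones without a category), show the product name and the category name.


LEFT JOIN keeps every row from products (the left table); where category_id has no match in categories, the category columns become NULL. Walk through each product:
  - product 1 (Charger): category_id=4 -> matches Furniture
  - product 2 (Notebook): category_id=NULL, no match -> kept with NULL
  - product 3 (Stapler): category_id=2 -> matches Tools
  - product 4 (Printer): category_id=3 -> matches Sports
  - product 5 (Pen): category_id=NULL, no match -> kept with NULL
  - product 6 (Tablet): category_id=2 -> matches Tools
  - product 7 (Phone): category_id=3 -> matches Sports
All 7 rows appear; 2 have NULL category.

SQL:
SELECT a.name, b.name AS category
FROM products a
LEFT JOIN categories b ON a.category_id = b.id

Result:
name     | category 
---------+----------
Charger  | Furniture
Notebook | NULL     
Stapler  | Tools    
Printer  | Sports   
Pen      | NULL     
Tablet   | Tools    
Phone    | Sports   


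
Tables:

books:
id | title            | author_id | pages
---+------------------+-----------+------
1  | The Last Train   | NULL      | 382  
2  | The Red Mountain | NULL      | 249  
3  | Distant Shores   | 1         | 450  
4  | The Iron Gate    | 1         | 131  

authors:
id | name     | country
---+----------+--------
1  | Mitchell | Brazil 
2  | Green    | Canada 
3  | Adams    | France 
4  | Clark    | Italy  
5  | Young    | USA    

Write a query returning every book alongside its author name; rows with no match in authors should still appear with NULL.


LEFT JOIN keeps every row from books (the left table); where author_id has no match in authors, the author columns become NULL. Walk through each book:
  - book 1 (The Last Train): author_id=NULL, no match -> kept with NULL
  - book 2 (The Red Mountain): author_id=NULL, no match -> kept with NULL
  - book 3 (Distant Shores): author_id=1 -> matches Mitchell
  - book 4 (The Iron Gate): author_id=1 -> matches Mitchell
All 4 rows appear; 2 have NULL author.

SQL:
SELECT a.title, b.name AS author
FROM books a
LEFT JOIN authors b ON a.author_id = b.id

Result:
title            | author  
-----------------+---------
The Last Train   | NULL    
The Red Mountain | NULL    
Distant Shores   | Mitchell
The Iron Gate    | Mitchell


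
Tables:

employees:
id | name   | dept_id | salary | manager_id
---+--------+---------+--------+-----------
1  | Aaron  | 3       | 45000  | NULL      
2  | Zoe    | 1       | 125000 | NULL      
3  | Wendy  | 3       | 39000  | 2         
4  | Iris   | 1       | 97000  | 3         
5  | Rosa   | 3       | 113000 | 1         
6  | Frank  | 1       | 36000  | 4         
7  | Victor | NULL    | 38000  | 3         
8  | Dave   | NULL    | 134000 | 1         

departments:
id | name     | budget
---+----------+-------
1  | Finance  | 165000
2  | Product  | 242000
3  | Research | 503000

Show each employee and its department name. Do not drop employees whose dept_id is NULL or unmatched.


LEFT JOIN keeps every row from employees (the left table); where dept_id has no match in departments, the department columns become NULL. Walk through each employee:
  - employee 1 (Aaron): dept_id=3 -> matches Research
  - employee 2 (Zoe): dept_id=1 -> matches Finance
  - employee 3 (Wendy): dept_id=3 -> matches Research
  - employee 4 (Iris): dept_id=1 -> matches Finance
  - employee 5 (Rosa): dept_id=3 -> matches Research
  - employee 6 (Frank): dept_id=1 -> matches Finance
  - employee 7 (Victor): dept_id=NULL, no match -> kept with NULL
  - employee 8 (Dave): dept_id=NULL, no match -> kept with NULL
All 8 rows appear; 2 have NULL department.

SQL:
SELECT a.name, b.name AS department
FROM employees a
LEFT JOIN departments b ON a.dept_id = b.id

Result:
name   | department
-------+-----------
Aaron  | Research  
Zoe    | Finance   
Wendy  | Research  
Iris   | Finance   
Rosa   | Research  
Frank  | Finance   
Victor | NULL      
Dave   | NULL      


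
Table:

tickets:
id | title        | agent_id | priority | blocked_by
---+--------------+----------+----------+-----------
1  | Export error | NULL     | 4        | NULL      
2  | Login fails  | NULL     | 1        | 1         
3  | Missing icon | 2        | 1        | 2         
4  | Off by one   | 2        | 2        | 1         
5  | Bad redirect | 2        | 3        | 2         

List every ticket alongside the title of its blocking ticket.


This is a self-join: tickets is joined to a second copy of itself, matching each row's blocked_by to another row's id. Use LEFT JOIN so rows with blocked_by=NULL are kept.
  - ticket 1 (Export error): blocked_by=NULL -> NULL
  - ticket 2 (Login fails): blocked_by=1 -> Export error
  - ticket 3 (Missing icon): blocked_by=2 -> Login fails
  - ticket 4 (Off by one): blocked_by=1 -> Export error
  - ticket 5 (Bad redirect): blocked_by=2 -> Login fails

SQL:
SELECT a.title AS item, b.title AS blocked_by
FROM tickets a
LEFT JOIN tickets b ON a.blocked_by = b.id

Result:
item         | blocked_by  
-------------+-------------
Export error | NULL        
Login fails  | Export error
Missing icon | Login fails 
Off by one   | Export error
Bad redirect | Login fails 


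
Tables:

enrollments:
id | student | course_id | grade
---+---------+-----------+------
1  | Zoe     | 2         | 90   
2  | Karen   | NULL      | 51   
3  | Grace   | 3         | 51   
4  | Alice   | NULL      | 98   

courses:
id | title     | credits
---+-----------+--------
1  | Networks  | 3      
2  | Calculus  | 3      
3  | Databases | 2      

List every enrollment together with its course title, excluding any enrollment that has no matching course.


INNER JOIN keeps only enrollments rows whose course_id matches an id in courses. Walk through each enrollment:
  - enrollment 1 (Zoe): course_id=2 -> matches Calculus
  - enrollment 2 (Karen): course_id=NULL, no match -> dropped
  - enrollment 3 (Grace): course_id=3 -> matches Databases
  - enrollment 4 (Alice): course_id=NULL, no match -> dropped
So 2 of 4 rows are dropped.

SQL:
SELECT a.student, b.title AS course
FROM enrollments a
INNER JOIN courses b ON a.course_id = b.id

Result:
student | course   
--------+----------
Zoe     | Calculus 
Grace   | Databases


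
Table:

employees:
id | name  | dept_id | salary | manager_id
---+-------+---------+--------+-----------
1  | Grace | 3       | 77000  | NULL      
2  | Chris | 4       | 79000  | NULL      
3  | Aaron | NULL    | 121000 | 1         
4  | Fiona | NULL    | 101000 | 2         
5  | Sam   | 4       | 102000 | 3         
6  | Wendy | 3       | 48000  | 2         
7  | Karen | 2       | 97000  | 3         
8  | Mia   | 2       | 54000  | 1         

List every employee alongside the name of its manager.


This is a self-join: employees is joined to a second copy of itself, matching each row's manager_id to another row's id. Use LEFT JOIN so rows with manager_id=NULL are kept.
  - employee 1 (Grace): manager_id=NULL -> NULL
  - employee 2 (Chris): manager_id=NULL -> NULL
  - employee 3 (Aaron): manager_id=1 -> Grace
  - employee 4 (Fiona): manager_id=2 -> Chris
  - employee 5 (Sam): manager_id=3 -> Aaron
  - employee 6 (Wendy): manager_id=2 -> Chris
  - employee 7 (Karen): manager_id=3 -> Aaron
  - employee 8 (Mia): manager_id=1 -> Grace

SQL:
SELECT a.name AS item, b.name AS manager
FROM employees a
LEFT JOIN employees b ON a.manager_id = b.id

Result:
item  | manager
------+--------
Grace | NULL   
Chris | NULL   
Aaron | Grace  
Fiona | Chris  
Sam   | Aaron  
Wendy | Chris  
Karen | Aaron  
Mia   | Grace  


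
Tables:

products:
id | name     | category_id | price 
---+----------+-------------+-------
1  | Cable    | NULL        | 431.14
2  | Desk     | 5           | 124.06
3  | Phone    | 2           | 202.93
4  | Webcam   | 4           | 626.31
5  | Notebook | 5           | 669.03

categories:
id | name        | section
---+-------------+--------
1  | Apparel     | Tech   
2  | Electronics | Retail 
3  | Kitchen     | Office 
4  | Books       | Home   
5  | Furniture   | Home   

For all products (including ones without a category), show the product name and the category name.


LEFT JOIN keeps every row from products (the left table); where category_id has no match in categories, the category columns become NULL. Walk through each product:
  - product 1 (Cable): category_id=NULL, no match -> kept with NULL
  - product 2 (Desk): category_id=5 -> matches Furniture
  - product 3 (Phone): category_id=2 -> matches Electronics
  - product 4 (Webcam): category_id=4 -> matches Books
  - product 5 (Notebook): category_id=5 -> matches Furniture
All 5 rows appear; 1 has NULL category.

SQL:
SELECT a.name, b.name AS category
FROM products a
LEFT JOIN categories b ON a.category_id = b.id

Result:
name     | category   
---------+------------
Cable    | NULL       
Desk     | Furniture  
Phone    | Electronics
Webcam   | Books      
Notebook | Furniture  


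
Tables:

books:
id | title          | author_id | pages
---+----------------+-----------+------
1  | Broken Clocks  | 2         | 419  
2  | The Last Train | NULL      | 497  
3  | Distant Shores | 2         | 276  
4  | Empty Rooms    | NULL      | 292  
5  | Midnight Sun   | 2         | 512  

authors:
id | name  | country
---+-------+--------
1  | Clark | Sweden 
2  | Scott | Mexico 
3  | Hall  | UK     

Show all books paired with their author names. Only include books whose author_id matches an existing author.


INNER JOIN keeps only books rows whose author_id matches an id in authors. Walk through each book:
  - book 1 (Broken Clocks): author_id=2 -> matches Scott
  - book 2 (The Last Train): author_id=NULL, no match -> dropped
  - book 3 (Distant Shores): author_id=2 -> matches Scott
  - book 4 (Empty Rooms): author_id=NULL, no match -> dropped
  - book 5 (Midnight Sun): author_id=2 -> matches Scott
So 2 of 5 rows are dropped.

SQL:
SELECT a.title, b.name AS author
FROM books a
INNER JOIN authors b ON a.author_id = b.id

Result:
title          | author
---------------+-------
Broken Clocks  | Scott 
Distant Shores | Scott 
Midnight Sun   | Scott 


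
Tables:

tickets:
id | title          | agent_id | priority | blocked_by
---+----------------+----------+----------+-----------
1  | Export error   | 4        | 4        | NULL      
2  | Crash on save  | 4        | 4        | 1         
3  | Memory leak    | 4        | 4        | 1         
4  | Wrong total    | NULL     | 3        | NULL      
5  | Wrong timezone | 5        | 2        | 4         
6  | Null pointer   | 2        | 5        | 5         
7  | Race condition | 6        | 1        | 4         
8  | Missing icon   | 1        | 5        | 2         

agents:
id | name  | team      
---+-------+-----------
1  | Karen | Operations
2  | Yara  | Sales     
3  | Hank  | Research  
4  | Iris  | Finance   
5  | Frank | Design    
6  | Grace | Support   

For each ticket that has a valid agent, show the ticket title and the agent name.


INNER JOIN keeps only tickets rows whose agent_id matches an id in agents. Walk through each ticket:
  - ticket 1 (Export error): agent_id=4 -> matches Iris
  - ticket 2 (Crash on save): agent_id=4 -> matches Iris
  - ticket 3 (Memory leak): agent_id=4 -> matches Iris
  - ticket 4 (Wrong total): agent_id=NULL, no match -> dropped
  - ticket 5 (Wrong timezone): agent_id=5 -> matches Frank
  - ticket 6 (Null pointer): agent_id=2 -> matches Yara
  - ticket 7 (Race condition): agent_id=6 -> matches Grace
  - ticket 8 (Missing icon): agent_id=1 -> matches Karen
So 1 of 8 rows is dropped.

SQL:
SELECT a.title, b.name AS agent
FROM tickets a
INNER JOIN agents b ON a.agent_id = b.id

Result:
title          | agent
---------------+------
Export error   | Iris 
Crash on save  | Iris 
Memory leak    | Iris 
Wrong timezone | Frank
Null pointer   | Yara 
Race condition | Grace
Missing icon   | Karen


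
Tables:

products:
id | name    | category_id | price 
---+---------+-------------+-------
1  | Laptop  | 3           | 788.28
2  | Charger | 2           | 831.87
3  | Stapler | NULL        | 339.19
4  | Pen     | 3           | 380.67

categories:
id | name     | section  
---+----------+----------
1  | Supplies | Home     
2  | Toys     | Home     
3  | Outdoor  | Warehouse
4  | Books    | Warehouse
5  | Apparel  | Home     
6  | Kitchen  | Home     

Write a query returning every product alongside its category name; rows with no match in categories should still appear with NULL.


LEFT JOIN keeps every row from products (the left table); where category_id has no match in categories, the category columns become NULL. Walk through each product:
  - product 1 (Laptop): category_id=3 -> matches Outdoor
  - product 2 (Charger): category_id=2 -> matches Toys
  - product 3 (Stapler): category_id=NULL, no match -> kept with NULL
  - product 4 (Pen): category_id=3 -> matches Outdoor
All 4 rows appear; 1 has NULL category.

SQL:
SELECT a.name, b.name AS category
FROM products a
LEFT JOIN categories b ON a.category_id = b.id

Result:
name    | category
--------+---------
Laptop  | Outdoor 
Charger | Toys    
Stapler | NULL    
Pen     | Outdoor 


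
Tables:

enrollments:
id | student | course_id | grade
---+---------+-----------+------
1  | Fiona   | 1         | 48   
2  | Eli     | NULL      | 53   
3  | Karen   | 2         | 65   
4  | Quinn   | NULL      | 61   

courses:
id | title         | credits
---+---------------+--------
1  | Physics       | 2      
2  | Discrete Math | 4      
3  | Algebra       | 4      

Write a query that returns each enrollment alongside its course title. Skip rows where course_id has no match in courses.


INNER JOIN keeps only enrollments rows whose course_id matches an id in courses. Walk through each enrollment:
  - enrollment 1 (Fiona): course_id=1 -> matches Physics
  - enrollment 2 (Eli): course_id=NULL, no match -> dropped
  - enrollment 3 (Karen): course_id=2 -> matches Discrete Math
  - enrollment 4 (Quinn): course_id=NULL, no match -> dropped
So 2 of 4 rows are dropped.

SQL:
SELECT a.student, b.title AS course
FROM enrollments a
INNER JOIN courses b ON a.course_id = b.id

Result:
student | course       
--------+--------------
Fiona   | Physics      
Karen   | Discrete Math


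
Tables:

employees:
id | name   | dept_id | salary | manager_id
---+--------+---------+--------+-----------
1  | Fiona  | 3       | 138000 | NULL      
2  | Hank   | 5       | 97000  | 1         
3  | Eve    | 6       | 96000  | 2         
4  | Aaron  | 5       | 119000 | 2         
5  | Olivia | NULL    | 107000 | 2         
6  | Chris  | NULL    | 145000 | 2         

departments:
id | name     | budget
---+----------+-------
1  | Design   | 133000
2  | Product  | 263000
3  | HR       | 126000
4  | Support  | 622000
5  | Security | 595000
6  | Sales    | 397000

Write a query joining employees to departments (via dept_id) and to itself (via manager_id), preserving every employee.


Two LEFT JOINs from the same base table employees: one to departments via dept_id, one to employees itself via manager_id. Both are LEFT so every employee is preserved.
Match against departments:
  - employee 1 (Fiona): dept_id=3 -> matches HR
  - employee 2 (Hank): dept_id=5 -> matches Security
  - employee 3 (Eve): dept_id=6 -> matches Sales
  - employee 4 (Aaron): dept_id=5 -> matches Security
  - employee 5 (Olivia): dept_id=NULL, no match -> kept with NULL
  - employee 6 (Chris): dept_id=NULL, no match -> kept with NULL
Match against employees (self):
  - employee 1 (Fiona): manager_id=NULL -> NULL
  - employee 2 (Hank): manager_id=1 -> Fiona
  - employee 3 (Eve): manager_id=2 -> Hank
  - employee 4 (Aaron): manager_id=2 -> Hank
  - employee 5 (Olivia): manager_id=2 -> Hank
  - employee 6 (Chris): manager_id=2 -> Hank

SQL:
SELECT a.name, b.name AS department, c.name AS manager
FROM employees a
LEFT JOIN departments b ON a.dept_id = b.id
LEFT JOIN employees c ON a.manager_id = c.id

Result:
name   | department | manager
-------+------------+--------
Fiona  | HR         | NULL   
Hank   | Security   | Fiona  
Eve    | Sales      | Hank   
Aaron  | Security   | Hank   
Olivia | NULL       | Hank   
Chris  | NULL       | Hank   


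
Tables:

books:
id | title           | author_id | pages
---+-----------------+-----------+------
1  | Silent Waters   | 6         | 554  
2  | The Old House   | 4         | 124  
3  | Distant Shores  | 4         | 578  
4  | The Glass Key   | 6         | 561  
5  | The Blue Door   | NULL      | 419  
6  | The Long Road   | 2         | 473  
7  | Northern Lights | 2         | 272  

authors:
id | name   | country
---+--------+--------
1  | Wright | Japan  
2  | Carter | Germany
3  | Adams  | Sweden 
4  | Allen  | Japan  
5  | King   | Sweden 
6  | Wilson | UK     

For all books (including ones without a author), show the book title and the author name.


LEFT JOIN keeps every row from books (the left table); where author_id has no match in authors, the author columns become NULL. Walk through each book:
  - book 1 (Silent Waters): author_id=6 -> matches Wilson
  - book 2 (The Old House): author_id=4 -> matches Allen
  - book 3 (Distant Shores): author_id=4 -> matches Allen
  - book 4 (The Glass Key): author_id=6 -> matches Wilson
  - book 5 (The Blue Door): author_id=NULL, no match -> kept with NULL
  - book 6 (The Long Road): author_id=2 -> matches Carter
  - book 7 (Northern Lights): author_id=2 -> matches Carter
All 7 rows appear; 1 has NULL author.

SQL:
SELECT a.title, b.name AS author
FROM books a
LEFT JOIN authors b ON a.author_id = b.id

Result:
title           | author
----------------+-------
Silent Waters   | Wilson
The Old House   | Allen 
Distant Shores  | Allen 
The Glass Key   | Wilson
The Blue Door   | NULL  
The Long Road   | Carter
Northern Lights | Carter


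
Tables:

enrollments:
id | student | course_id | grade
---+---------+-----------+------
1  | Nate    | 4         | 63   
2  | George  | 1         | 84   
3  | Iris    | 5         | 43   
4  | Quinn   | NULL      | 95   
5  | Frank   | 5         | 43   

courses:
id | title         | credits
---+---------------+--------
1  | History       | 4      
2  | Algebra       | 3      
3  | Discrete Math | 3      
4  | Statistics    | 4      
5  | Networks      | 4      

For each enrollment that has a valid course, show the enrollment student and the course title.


INNER JOIN keeps only enrollments rows whose course_id matches an id in courses. Walk through each enrollment:
  - enrollment 1 (Nate): course_id=4 -> matches Statistics
  - enrollment 2 (George): course_id=1 -> matches History
  - enrollment 3 (Iris): course_id=5 -> matches Networks
  - enrollment 4 (Quinn): course_id=NULL, no match -> dropped
  - enrollment 5 (Frank): course_id=5 -> matches Networks
So 1 of 5 rows is dropped.

SQL:
SELECT a.student, b.title AS course
FROM enrollments a
INNER JOIN courses b ON a.course_id = b.id

Result:
student | course    
--------+-----------
Nate    | Statistics
George  | History   
Iris    | Networks  
Frank   | Networks  


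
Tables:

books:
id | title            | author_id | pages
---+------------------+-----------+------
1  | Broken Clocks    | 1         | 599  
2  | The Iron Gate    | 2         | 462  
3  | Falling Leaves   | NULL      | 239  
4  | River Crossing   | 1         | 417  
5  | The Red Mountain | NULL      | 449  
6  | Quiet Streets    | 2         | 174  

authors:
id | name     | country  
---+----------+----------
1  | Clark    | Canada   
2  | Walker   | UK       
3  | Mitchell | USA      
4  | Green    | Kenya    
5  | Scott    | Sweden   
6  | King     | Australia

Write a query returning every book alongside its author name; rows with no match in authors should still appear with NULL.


LEFT JOIN keeps every row from books (the left table); where author_id has no match in authors, the author columns become NULL. Walk through each book:
  - book 1 (Broken Clocks): author_id=1 -> matches Clark
  - book 2 (The Iron Gate): author_id=2 -> matches Walker
  - book 3 (Falling Leaves): author_id=NULL, no match -> kept with NULL
  - book 4 (River Crossing): author_id=1 -> matches Clark
  - book 5 (The Red Mountain): author_id=NULL, no match -> kept with NULL
  - book 6 (Quiet Streets): author_id=2 -> matches Walker
All 6 rows appear; 2 have NULL author.

SQL:
SELECT a.title, b.name AS author
FROM books a
LEFT JOIN authors b ON a.author_id = b.id

Result:
title            | author
-----------------+-------
Broken Clocks    | Clark 
The Iron Gate    | Walker
Falling Leaves   | NULL  
River Crossing   | Clark 
The Red Mountain | NULL  
Quiet Streets    | Walker


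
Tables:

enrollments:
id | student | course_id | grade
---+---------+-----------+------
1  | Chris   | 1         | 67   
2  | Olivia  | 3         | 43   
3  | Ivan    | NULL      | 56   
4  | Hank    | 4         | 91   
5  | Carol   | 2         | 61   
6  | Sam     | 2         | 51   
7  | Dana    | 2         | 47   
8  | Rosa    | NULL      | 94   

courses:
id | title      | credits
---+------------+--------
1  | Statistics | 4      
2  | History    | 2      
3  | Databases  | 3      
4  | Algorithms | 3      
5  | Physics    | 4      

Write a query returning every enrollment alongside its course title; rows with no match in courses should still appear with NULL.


LEFT JOIN keeps every row from enrollments (the left table); where course_id has no match in courses, the course columns become NULL. Walk through each enrollment:
  - enrollment 1 (Chris): course_id=1 -> matches Statistics
  - enrollment 2 (Olivia): course_id=3 -> matches Databases
  - enrollment 3 (Ivan): course_id=NULL, no match -> kept with NULL
  - enrollment 4 (Hank): course_id=4 -> matches Algorithms
  - enrollment 5 (Carol): course_id=2 -> matches History
  - enrollment 6 (Sam): course_id=2 -> matches History
  - enrollment 7 (Dana): course_id=2 -> matches History
  - enrollment 8 (Rosa): course_id=NULL, no match -> kept with NULL
All 8 rows appear; 2 have NULL course.

SQL:
SELECT a.student, b.title AS course
FROM enrollments a
LEFT JOIN courses b ON a.course_id = b.id

Result:
student | course    
--------+-----------
Chris   | Statistics
Olivia  | Databases 
Ivan    | NULL      
Hank    | Algorithms
Carol   | History   
Sam     | History   
Dana    | History   
Rosa    | NULL      


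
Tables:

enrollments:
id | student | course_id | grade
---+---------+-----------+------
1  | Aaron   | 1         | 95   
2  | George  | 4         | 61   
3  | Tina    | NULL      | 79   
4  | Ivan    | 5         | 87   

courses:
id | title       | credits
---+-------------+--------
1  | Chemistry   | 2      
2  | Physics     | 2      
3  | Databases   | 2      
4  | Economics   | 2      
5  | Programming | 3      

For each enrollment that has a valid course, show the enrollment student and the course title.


INNER JOIN keeps only enrollments rows whose course_id matches an id in courses. Walk through each enrollment:
  - enrollment 1 (Aaron): course_id=1 -> matches Chemistry
  - enrollment 2 (George): course_id=4 -> matches Economics
  - enrollment 3 (Tina): course_id=NULL, no match -> dropped
  - enrollment 4 (Ivan): course_id=5 -> matches Programming
So 1 of 4 rows is dropped.

SQL:
SELECT a.student, b.title AS course
FROM enrollments a
INNER JOIN courses b ON a.course_id = b.id

Result:
student | course     
--------+------------
Aaron   | Chemistry  
George  | Economics  
Ivan    | Programming
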